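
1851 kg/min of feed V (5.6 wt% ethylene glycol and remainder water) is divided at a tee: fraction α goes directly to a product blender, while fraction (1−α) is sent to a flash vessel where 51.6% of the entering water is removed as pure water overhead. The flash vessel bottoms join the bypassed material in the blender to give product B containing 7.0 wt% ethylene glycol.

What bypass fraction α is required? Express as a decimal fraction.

0.589

All 1851×0.056 = 103.66 kg/min of ethylene glycol reaches B, so B = 103.66/0.070 = 1480.8 kg/min and vapour = 370.2 kg/min.
The evaporator receives (1−α)·1851 of feed at 0.944 water and removes 0.516 of that water:
0.516×0.944×(1−α)×1851 = 370.2
(1−α) = 370.2/901.63 = 0.4106;  α = 0.5894.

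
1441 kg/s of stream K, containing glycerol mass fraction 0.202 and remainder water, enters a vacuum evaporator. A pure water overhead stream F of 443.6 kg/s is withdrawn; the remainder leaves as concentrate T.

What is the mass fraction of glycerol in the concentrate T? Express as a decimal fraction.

0.292

glycerol is not removed: 1441×0.202 = 291.08 kg/s of glycerol enters T.
Concentrate = 1441 − 443.6 = 997.4 kg/s.
Mass fraction = 291.08/997.4 = 0.292.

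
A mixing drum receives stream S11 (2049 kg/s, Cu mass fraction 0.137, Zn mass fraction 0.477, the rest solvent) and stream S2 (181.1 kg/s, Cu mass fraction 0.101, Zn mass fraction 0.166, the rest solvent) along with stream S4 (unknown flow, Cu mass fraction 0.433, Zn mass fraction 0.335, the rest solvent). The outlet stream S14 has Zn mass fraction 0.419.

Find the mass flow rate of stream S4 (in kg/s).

Let S4 be the unknown flow. Total out = 2230.1 + S4.
Zn balance: 1007.4 + 0.335·S4 = 0.419·(2230.1 + S4)
(0.335 − 0.419)·S4 = 0.419×2230.1 − 1007.4 = -73.024
S4 = -73.024 / -0.084 = 869.33 kg/s

869.3 kg/s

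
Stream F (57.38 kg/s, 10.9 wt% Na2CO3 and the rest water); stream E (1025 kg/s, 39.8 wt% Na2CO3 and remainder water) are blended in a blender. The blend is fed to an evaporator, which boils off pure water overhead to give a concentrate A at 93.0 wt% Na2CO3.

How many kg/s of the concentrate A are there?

Na2CO3 entering = 57.38×0.109 + 1025×0.398 = 414.2 kg/s.
All Na2CO3 reports to A, so A = 414.2/0.930 = 445.38 kg/s.

445.4 kg/s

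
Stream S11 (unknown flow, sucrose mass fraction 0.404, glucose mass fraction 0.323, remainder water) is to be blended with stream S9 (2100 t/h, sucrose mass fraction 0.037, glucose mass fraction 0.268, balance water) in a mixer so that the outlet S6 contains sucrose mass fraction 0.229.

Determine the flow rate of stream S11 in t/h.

Let S11 be the unknown flow. Total out = 2100 + S11.
sucrose balance: 77.7 + 0.404·S11 = 0.229·(2100 + S11)
(0.404 − 0.229)·S11 = 0.229×2100 − 77.7 = 403.2
S11 = 403.2 / 0.175 = 2304 t/h

2304 t/h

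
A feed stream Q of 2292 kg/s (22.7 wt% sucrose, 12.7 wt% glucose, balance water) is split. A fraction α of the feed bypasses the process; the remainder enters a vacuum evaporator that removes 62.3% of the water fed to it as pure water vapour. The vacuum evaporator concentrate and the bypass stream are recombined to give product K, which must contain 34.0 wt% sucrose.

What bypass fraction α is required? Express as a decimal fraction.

0.174

All 2292×0.227 = 520.28 kg/s of sucrose reaches K, so K = 520.28/0.340 = 1530.2 kg/s and vapour = 761.75 kg/s.
The evaporator receives (1−α)·2292 of feed at 0.646 water and removes 0.623 of that water:
0.623×0.646×(1−α)×2292 = 761.75
(1−α) = 761.75/922.43 = 0.8258;  α = 0.1742.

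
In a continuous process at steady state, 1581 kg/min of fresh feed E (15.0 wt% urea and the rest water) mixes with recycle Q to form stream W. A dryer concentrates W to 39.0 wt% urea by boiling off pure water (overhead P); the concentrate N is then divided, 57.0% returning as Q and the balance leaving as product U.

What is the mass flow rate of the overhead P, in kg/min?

972.9 kg/min

Overall urea balance (none leaves overhead): urea in fresh feed = urea in product, i.e. 1581×0.150 = (1−0.570)·N·0.390.
N = 237.15/(0.390×0.430) = 1414.1 kg/min.
Recycle Q = 0.570×1414.1 = 806.06 kg/min.
Combined feed W = 1581 + 806.06 = 2387.1 kg/min.
Overhead P = W − N = 2387.1 − 1414.1 = 972.92 kg/min.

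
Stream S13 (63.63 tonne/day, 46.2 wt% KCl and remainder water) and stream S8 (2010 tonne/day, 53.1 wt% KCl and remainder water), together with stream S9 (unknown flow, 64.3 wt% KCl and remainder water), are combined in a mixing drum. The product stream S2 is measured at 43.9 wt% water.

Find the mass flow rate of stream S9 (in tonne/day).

Let S9 be the unknown flow. Total out = 2073.6 + S9.
water balance: 976.92 + 0.357·S9 = 0.439·(2073.6 + S9)
(0.357 − 0.439)·S9 = 0.439×2073.6 − 976.92 = -66.599
S9 = -66.599 / -0.082 = 812.19 tonne/day

812.2 tonne/day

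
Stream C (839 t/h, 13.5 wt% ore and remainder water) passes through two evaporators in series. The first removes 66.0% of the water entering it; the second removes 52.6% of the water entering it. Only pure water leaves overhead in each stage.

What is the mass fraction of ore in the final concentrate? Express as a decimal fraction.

0.4920

water in feed = 839×0.865 = 725.74 t/h.
After stage 1: water left = (1−0.660)×725.74 = 246.75; stream total = 360.01 t/h.
After stage 2: water left = (1−0.526)×246.75 = 116.96; final concentrate = 230.22 t/h.
ore fraction = 113.27/230.22 = 0.4920.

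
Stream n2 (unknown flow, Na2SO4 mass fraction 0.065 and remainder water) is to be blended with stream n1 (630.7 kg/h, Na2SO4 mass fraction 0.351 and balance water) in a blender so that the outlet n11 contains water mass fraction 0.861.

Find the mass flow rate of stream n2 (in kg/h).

1807 kg/h

Let n2 be the unknown flow. Total out = 630.7 + n2.
water balance: 409.32 + 0.935·n2 = 0.861·(630.7 + n2)
(0.935 − 0.861)·n2 = 0.861×630.7 − 409.32 = 133.71
n2 = 133.71 / 0.074 = 1806.9 kg/h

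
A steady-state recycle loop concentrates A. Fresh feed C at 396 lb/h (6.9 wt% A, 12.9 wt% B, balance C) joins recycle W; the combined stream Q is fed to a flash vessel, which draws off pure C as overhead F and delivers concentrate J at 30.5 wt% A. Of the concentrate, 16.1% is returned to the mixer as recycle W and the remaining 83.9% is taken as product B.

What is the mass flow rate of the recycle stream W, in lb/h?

Overall A balance (none leaves overhead): A in fresh feed = A in product, i.e. 396×0.069 = (1−0.161)·J·0.305.
J = 27.324/(0.305×0.839) = 106.78 lb/h.
Recycle W = 0.161×106.78 = 17.191 lb/h.

17.19 lb/h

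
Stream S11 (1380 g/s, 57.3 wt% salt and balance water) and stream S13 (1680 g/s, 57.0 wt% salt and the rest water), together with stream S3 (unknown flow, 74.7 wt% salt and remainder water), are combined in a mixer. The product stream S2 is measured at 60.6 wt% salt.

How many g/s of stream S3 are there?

Let S3 be the unknown flow. Total out = 3060 + S3.
salt balance: 1748.3 + 0.747·S3 = 0.606·(3060 + S3)
(0.747 − 0.606)·S3 = 0.606×3060 − 1748.3 = 106.02
S3 = 106.02 / 0.141 = 751.91 g/s

751.9 g/s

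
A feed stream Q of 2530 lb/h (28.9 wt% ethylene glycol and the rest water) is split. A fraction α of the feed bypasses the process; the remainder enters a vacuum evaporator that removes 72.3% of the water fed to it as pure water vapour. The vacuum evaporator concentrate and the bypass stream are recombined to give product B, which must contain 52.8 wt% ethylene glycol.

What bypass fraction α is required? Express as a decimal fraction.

All 2530×0.289 = 731.17 lb/h of ethylene glycol reaches B, so B = 731.17/0.528 = 1384.8 lb/h and vapour = 1145.2 lb/h.
The evaporator receives (1−α)·2530 of feed at 0.711 water and removes 0.723 of that water:
0.723×0.711×(1−α)×2530 = 1145.2
(1−α) = 1145.2/1300.6 = 0.8806;  α = 0.1194.

0.119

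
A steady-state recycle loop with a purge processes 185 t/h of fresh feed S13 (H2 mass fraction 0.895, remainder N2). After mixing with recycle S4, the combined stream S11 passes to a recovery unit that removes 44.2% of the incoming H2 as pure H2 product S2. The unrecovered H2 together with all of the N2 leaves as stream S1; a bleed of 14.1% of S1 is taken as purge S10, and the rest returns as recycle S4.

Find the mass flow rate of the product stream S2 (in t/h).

140.6 t/h

H2 in S11: m_A = 185×0.895 + (1−0.141)·(1−0.442)·m_A, so m_A = 165.58/0.5207 = 318 t/h.
Product S2 = 0.442×318 = 140.56 t/h.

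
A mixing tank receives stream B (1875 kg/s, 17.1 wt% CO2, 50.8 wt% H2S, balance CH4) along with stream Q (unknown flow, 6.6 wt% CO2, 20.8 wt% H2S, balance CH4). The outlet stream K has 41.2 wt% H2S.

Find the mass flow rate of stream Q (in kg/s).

882.4 kg/s

Let Q be the unknown flow. Total out = 1875 + Q.
H2S balance: 952.5 + 0.208·Q = 0.412·(1875 + Q)
(0.208 − 0.412)·Q = 0.412×1875 − 952.5 = -180
Q = -180 / -0.204 = 882.35 kg/s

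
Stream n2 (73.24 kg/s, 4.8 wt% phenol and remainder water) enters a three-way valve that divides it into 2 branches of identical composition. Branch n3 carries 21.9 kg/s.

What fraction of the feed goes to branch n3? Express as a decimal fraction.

0.299

Fraction to n3 = 21.9/73.24 = 0.2990.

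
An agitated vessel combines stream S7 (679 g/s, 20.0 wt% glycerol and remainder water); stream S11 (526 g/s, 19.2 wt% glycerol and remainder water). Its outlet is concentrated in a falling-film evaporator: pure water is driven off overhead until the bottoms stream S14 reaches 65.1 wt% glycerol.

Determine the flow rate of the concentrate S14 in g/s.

363.7 g/s

glycerol entering = 679×0.200 + 526×0.192 = 236.79 g/s.
All glycerol reports to S14, so S14 = 236.79/0.651 = 363.74 g/s.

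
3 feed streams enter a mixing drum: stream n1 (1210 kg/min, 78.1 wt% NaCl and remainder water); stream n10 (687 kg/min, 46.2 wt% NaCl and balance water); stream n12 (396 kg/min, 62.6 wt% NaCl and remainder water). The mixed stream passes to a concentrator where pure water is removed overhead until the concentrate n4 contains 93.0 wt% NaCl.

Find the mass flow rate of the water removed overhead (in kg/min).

669 kg/min

NaCl entering = 1210×0.781 + 687×0.462 + 396×0.626 = 1510.3 kg/min.
All NaCl reports to n4, so n4 = 1510.3/0.930 = 1624 kg/min.
Total feed = 2293 kg/min; overhead = 2293 − 1624 = 669.02 kg/min.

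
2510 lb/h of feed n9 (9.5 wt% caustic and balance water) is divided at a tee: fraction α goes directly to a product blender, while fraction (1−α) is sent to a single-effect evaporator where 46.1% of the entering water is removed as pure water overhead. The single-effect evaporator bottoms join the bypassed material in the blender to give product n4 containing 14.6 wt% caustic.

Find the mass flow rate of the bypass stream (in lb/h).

All 2510×0.095 = 238.45 lb/h of caustic reaches n4, so n4 = 238.45/0.146 = 1633.2 lb/h and vapour = 876.78 lb/h.
The evaporator receives (1−α)·2510 of feed at 0.905 water and removes 0.461 of that water:
0.461×0.905×(1−α)×2510 = 876.78
(1−α) = 876.78/1047.2 = 0.8373;  α = 0.1627.
Bypass flow = 0.1627×2510 = 408.44 lb/h.

408.4 lb/h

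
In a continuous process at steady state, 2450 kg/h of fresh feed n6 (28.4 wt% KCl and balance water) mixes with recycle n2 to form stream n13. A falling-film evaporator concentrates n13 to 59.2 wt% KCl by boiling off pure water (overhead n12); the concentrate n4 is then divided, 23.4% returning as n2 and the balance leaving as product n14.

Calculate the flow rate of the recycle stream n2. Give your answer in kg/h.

Overall KCl balance (none leaves overhead): KCl in fresh feed = KCl in product, i.e. 2450×0.284 = (1−0.234)·n4·0.592.
n4 = 695.8/(0.592×0.766) = 1534.4 kg/h.
Recycle n2 = 0.234×1534.4 = 359.05 kg/h.

359 kg/h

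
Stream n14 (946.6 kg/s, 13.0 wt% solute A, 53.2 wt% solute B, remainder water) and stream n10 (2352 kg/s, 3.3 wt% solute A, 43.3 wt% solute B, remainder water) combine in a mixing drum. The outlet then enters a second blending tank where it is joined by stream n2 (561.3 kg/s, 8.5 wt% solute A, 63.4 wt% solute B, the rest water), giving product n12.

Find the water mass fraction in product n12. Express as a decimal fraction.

Overall, product flow = 3859.9 kg/s.
water in = 946.6×0.338 + 2352×0.534 + 561.3×0.281 = 1733.6 kg/s.
water fraction in n12 = 0.4491.

0.4491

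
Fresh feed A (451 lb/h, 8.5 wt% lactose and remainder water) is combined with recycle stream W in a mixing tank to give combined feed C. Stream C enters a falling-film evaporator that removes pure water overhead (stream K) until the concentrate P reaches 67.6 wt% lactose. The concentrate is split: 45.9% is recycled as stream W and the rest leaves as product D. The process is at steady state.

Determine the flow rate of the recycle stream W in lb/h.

48.11 lb/h

Overall lactose balance (none leaves overhead): lactose in fresh feed = lactose in product, i.e. 451×0.085 = (1−0.459)·P·0.676.
P = 38.335/(0.676×0.541) = 104.82 lb/h.
Recycle W = 0.459×104.82 = 48.113 lb/h.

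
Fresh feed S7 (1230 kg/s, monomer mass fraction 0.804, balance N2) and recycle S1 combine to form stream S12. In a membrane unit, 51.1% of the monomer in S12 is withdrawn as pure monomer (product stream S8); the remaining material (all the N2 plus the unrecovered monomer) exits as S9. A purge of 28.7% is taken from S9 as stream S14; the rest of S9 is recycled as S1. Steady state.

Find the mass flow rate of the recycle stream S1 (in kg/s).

1128 kg/s

N2 enters only via S7 and leaves only via the purge: 1230×0.196 = 0.287×(N2 in S9), and the membrane unit passes all N2, so N2 in S12 = N2 in S9 = 840 kg/s.
monomer in S12: m_A = 1230×0.804 + (1−0.287)·(1−0.511)·m_A, so m_A = 988.92/0.6513 = 1518.3 kg/s.
S9 = (1−0.511)×1518.3 + 840 = 1582.4 kg/s.
Recycle S1 = (1−0.287)×1582.4 = 1128.3 kg/s.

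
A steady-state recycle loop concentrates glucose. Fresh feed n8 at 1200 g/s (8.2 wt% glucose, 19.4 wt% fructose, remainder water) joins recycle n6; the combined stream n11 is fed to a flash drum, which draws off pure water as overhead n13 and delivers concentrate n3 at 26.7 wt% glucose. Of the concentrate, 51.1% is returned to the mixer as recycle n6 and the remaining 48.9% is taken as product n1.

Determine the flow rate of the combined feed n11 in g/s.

1585 g/s

Overall glucose balance (none leaves overhead): glucose in fresh feed = glucose in product, i.e. 1200×0.082 = (1−0.511)·n3·0.267.
n3 = 98.4/(0.267×0.489) = 753.66 g/s.
Recycle n6 = 0.511×753.66 = 385.12 g/s.
Combined feed n11 = 1200 + 385.12 = 1585.1 g/s.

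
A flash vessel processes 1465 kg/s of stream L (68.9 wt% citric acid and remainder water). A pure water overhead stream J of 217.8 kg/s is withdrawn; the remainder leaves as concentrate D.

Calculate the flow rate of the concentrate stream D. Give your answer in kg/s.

Concentrate = 1465 − 217.8 = 1247.2 kg/s.

1247 kg/s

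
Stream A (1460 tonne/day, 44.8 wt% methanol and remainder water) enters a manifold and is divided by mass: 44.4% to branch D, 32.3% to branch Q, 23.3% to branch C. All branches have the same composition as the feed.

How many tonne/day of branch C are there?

Branch C flow = 0.233×1460 = 340.18 tonne/day.

340.2 tonne/day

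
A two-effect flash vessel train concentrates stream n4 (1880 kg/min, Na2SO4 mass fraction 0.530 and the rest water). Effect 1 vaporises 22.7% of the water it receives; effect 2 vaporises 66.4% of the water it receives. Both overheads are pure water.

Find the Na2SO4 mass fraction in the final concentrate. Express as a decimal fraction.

0.813

water in feed = 1880×0.470 = 883.6 kg/min.
After stage 1: water left = (1−0.227)×883.6 = 683.02; stream total = 1679.4 kg/min.
After stage 2: water left = (1−0.664)×683.02 = 229.5; final concentrate = 1225.9 kg/min.
Na2SO4 fraction = 996.4/1225.9 = 0.813.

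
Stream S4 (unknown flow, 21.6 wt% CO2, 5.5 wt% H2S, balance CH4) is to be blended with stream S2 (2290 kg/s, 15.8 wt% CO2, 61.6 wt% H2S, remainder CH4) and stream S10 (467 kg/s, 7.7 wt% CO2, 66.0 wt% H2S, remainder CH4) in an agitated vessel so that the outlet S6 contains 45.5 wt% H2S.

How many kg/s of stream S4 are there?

1161 kg/s

Let S4 be the unknown flow. Total out = 2757 + S4.
H2S balance: 1718.9 + 0.055·S4 = 0.455·(2757 + S4)
(0.055 − 0.455)·S4 = 0.455×2757 − 1718.9 = -464.42
S4 = -464.42 / -0.400 = 1161.1 kg/s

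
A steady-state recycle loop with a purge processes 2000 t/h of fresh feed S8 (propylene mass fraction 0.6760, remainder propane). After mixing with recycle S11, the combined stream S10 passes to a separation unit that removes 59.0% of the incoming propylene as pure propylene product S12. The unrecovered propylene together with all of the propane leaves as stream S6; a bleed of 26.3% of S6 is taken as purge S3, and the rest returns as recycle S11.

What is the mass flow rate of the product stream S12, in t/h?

propylene in S10: m_A = 2000×0.676 + (1−0.263)·(1−0.590)·m_A, so m_A = 1352/0.6978 = 1937.4 t/h.
Product S12 = 0.590×1937.4 = 1143.1 t/h.

1143 t/h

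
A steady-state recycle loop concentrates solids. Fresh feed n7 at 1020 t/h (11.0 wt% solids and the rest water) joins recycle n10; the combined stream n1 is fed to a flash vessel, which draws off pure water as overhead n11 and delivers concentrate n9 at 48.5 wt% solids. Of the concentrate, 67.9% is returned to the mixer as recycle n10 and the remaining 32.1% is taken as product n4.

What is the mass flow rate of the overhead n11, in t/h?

788.7 t/h

Overall solids balance (none leaves overhead): solids in fresh feed = solids in product, i.e. 1020×0.110 = (1−0.679)·n9·0.485.
n9 = 112.2/(0.485×0.321) = 720.69 t/h.
Recycle n10 = 0.679×720.69 = 489.35 t/h.
Combined feed n1 = 1020 + 489.35 = 1509.3 t/h.
Overhead n11 = n1 − n9 = 1509.3 − 720.69 = 788.66 t/h.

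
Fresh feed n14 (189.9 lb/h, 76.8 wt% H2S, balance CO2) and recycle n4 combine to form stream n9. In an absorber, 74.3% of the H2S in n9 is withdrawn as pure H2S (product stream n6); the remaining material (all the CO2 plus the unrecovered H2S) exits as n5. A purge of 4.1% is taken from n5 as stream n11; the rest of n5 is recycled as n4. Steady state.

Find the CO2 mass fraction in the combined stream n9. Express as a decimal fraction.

0.847

CO2 enters only via n14 and leaves only via the purge: 189.9×0.232 = 0.041×(CO2 in n5), and the absorber passes all CO2, so CO2 in n9 = CO2 in n5 = 1074.6 lb/h.
H2S in n9: m_A = 189.9×0.768 + (1−0.041)·(1−0.743)·m_A, so m_A = 145.84/0.7535 = 193.54 lb/h.
n9 = 193.54 + 1074.6 = 1268.1 lb/h.
CO2 fraction in n9 = 1074.6/1268.1 = 0.847.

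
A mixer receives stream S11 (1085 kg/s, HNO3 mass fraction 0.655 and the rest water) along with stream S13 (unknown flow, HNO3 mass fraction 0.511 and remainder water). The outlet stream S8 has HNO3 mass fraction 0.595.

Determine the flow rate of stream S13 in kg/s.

775 kg/s

Let S13 be the unknown flow. Total out = 1085 + S13.
HNO3 balance: 710.68 + 0.511·S13 = 0.595·(1085 + S13)
(0.511 − 0.595)·S13 = 0.595×1085 − 710.68 = -65.1
S13 = -65.1 / -0.084 = 775 kg/s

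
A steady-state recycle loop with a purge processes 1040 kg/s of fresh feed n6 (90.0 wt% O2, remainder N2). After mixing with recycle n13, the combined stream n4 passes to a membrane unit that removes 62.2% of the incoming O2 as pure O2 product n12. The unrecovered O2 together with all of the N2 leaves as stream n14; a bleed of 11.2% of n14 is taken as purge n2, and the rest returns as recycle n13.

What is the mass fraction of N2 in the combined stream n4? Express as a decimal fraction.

0.3973

N2 enters only via n6 and leaves only via the purge: 1040×0.100 = 0.112×(N2 in n14), and the membrane unit passes all N2, so N2 in n4 = N2 in n14 = 928.57 kg/s.
O2 in n4: m_A = 1040×0.900 + (1−0.112)·(1−0.622)·m_A, so m_A = 936/0.6643 = 1408.9 kg/s.
n4 = 1408.9 + 928.57 = 2337.5 kg/s.
N2 fraction in n4 = 928.57/2337.5 = 0.3973.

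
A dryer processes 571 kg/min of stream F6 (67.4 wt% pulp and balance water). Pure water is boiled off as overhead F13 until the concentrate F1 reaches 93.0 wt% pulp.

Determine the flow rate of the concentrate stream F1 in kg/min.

pulp is conserved: 571×0.674 = 384.85 kg/min all reports to the concentrate.
Concentrate = 384.85/(target fraction) = 413.82 kg/min.

413.8 kg/min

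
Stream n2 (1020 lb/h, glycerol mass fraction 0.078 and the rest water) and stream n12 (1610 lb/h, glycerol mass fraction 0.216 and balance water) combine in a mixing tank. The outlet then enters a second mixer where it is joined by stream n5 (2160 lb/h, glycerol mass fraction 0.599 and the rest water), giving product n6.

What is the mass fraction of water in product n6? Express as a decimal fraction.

0.641

Overall, product flow = 4790 lb/h.
water in = 1020×0.922 + 1610×0.784 + 2160×0.401 = 3068.8 lb/h.
water fraction in n6 = 0.641.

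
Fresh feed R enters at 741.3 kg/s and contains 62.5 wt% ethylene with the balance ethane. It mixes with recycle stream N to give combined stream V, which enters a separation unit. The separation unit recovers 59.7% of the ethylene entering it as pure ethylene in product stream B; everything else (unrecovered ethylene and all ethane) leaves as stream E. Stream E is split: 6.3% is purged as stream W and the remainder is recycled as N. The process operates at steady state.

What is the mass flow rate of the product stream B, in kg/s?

ethylene in V: m_A = 741.3×0.625 + (1−0.063)·(1−0.597)·m_A, so m_A = 463.31/0.6224 = 744.41 kg/s.
Product B = 0.597×744.41 = 444.41 kg/s.

444.4 kg/s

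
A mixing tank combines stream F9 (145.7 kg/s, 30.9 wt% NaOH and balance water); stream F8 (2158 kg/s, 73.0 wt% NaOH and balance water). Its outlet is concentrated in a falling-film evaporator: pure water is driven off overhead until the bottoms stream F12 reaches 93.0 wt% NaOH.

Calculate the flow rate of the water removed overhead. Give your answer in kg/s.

561.4 kg/s

NaOH entering = 145.7×0.309 + 2158×0.730 = 1620.4 kg/s.
All NaOH reports to F12, so F12 = 1620.4/0.930 = 1742.3 kg/s.
Total feed = 2303.7 kg/s; overhead = 2303.7 − 1742.3 = 561.38 kg/s.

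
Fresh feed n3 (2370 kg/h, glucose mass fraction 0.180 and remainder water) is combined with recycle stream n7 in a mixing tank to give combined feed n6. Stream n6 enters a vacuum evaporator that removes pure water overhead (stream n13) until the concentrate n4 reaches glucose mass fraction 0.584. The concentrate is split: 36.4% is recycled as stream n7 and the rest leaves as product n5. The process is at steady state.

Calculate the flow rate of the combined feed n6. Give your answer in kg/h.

Overall glucose balance (none leaves overhead): glucose in fresh feed = glucose in product, i.e. 2370×0.180 = (1−0.364)·n4·0.584.
n4 = 426.6/(0.584×0.636) = 1148.6 kg/h.
Recycle n7 = 0.364×1148.6 = 418.07 kg/h.
Combined feed n6 = 2370 + 418.07 = 2788.1 kg/h.

2788 kg/h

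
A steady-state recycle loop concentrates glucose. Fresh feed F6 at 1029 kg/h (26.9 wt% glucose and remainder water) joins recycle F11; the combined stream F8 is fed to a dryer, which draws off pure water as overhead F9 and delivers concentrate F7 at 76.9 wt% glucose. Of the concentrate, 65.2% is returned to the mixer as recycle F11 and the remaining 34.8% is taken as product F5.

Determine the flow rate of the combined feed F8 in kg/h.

Overall glucose balance (none leaves overhead): glucose in fresh feed = glucose in product, i.e. 1029×0.269 = (1−0.652)·F7·0.769.
F7 = 276.8/(0.769×0.348) = 1034.3 kg/h.
Recycle F11 = 0.652×1034.3 = 674.39 kg/h.
Combined feed F8 = 1029 + 674.39 = 1703.4 kg/h.

1703 kg/h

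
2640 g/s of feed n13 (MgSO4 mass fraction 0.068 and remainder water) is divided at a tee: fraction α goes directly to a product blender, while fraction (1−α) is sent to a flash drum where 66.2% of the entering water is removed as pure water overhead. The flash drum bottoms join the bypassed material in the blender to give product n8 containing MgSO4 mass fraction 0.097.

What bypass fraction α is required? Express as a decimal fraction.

0.515

All 2640×0.068 = 179.52 g/s of MgSO4 reaches n8, so n8 = 179.52/0.097 = 1850.7 g/s and vapour = 789.28 g/s.
The evaporator receives (1−α)·2640 of feed at 0.932 water and removes 0.662 of that water:
0.662×0.932×(1−α)×2640 = 789.28
(1−α) = 789.28/1628.8 = 0.4846;  α = 0.5154.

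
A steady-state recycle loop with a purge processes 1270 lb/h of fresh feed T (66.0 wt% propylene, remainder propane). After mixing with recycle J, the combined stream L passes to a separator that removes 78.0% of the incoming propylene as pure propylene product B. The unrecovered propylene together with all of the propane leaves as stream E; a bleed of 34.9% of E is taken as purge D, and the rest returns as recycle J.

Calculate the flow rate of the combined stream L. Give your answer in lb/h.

propane enters only via T and leaves only via the purge: 1270×0.340 = 0.349×(propane in E), and the separator passes all propane, so propane in L = propane in E = 1237.2 lb/h.
propylene in L: m_A = 1270×0.660 + (1−0.349)·(1−0.780)·m_A, so m_A = 838.2/0.8568 = 978.31 lb/h.
L = 978.31 + 1237.2 = 2215.6 lb/h.

2216 lb/h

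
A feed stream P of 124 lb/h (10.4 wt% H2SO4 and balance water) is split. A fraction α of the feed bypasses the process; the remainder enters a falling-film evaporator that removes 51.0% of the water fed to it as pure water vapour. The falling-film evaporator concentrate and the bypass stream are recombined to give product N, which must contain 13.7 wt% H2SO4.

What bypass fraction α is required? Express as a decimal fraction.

All 124×0.104 = 12.896 lb/h of H2SO4 reaches N, so N = 12.896/0.137 = 94.131 lb/h and vapour = 29.869 lb/h.
The evaporator receives (1−α)·124 of feed at 0.896 water and removes 0.510 of that water:
0.510×0.896×(1−α)×124 = 29.869
(1−α) = 29.869/56.663 = 0.5271;  α = 0.4729.

0.473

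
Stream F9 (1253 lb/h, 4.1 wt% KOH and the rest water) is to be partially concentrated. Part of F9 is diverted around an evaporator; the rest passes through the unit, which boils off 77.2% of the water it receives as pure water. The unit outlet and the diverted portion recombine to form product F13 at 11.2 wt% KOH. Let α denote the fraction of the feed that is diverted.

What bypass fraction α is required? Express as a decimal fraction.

0.144

All 1253×0.041 = 51.373 lb/h of KOH reaches F13, so F13 = 51.373/0.112 = 458.69 lb/h and vapour = 794.31 lb/h.
The evaporator receives (1−α)·1253 of feed at 0.959 water and removes 0.772 of that water:
0.772×0.959×(1−α)×1253 = 794.31
(1−α) = 794.31/927.66 = 0.8563;  α = 0.1437.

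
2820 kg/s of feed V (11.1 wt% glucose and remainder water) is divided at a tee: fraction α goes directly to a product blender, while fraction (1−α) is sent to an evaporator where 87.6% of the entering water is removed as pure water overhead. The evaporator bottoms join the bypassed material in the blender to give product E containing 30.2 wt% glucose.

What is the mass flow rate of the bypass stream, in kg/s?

All 2820×0.111 = 313.02 kg/s of glucose reaches E, so E = 313.02/0.302 = 1036.5 kg/s and vapour = 1783.5 kg/s.
The evaporator receives (1−α)·2820 of feed at 0.889 water and removes 0.876 of that water:
0.876×0.889×(1−α)×2820 = 1783.5
(1−α) = 1783.5/2196.1 = 0.8121;  α = 0.1879.
Bypass flow = 0.1879×2820 = 529.82 kg/s.

529.8 kg/s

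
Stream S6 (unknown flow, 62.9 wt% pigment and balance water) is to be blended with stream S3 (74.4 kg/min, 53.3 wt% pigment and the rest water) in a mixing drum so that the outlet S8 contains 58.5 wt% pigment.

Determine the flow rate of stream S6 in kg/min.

Let S6 be the unknown flow. Total out = 74.4 + S6.
pigment balance: 39.655 + 0.629·S6 = 0.585·(74.4 + S6)
(0.629 − 0.585)·S6 = 0.585×74.4 − 39.655 = 3.8688
S6 = 3.8688 / 0.044 = 87.927 kg/min

87.93 kg/min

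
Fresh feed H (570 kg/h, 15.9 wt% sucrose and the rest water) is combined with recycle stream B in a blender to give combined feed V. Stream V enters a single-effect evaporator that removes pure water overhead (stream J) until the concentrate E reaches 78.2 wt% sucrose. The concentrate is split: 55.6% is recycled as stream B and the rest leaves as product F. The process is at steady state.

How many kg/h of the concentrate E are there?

261 kg/h

Overall sucrose balance (none leaves overhead): sucrose in fresh feed = sucrose in product, i.e. 570×0.159 = (1−0.556)·E·0.782.
E = 90.63/(0.782×0.444) = 261.03 kg/h.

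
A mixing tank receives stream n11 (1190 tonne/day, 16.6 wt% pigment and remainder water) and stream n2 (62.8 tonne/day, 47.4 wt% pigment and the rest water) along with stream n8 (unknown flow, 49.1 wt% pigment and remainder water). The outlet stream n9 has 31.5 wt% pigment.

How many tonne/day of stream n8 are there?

Let n8 be the unknown flow. Total out = 1252.8 + n8.
pigment balance: 227.31 + 0.491·n8 = 0.315·(1252.8 + n8)
(0.491 − 0.315)·n8 = 0.315×1252.8 − 227.31 = 167.32
n8 = 167.32 / 0.176 = 950.71 tonne/day

950.7 tonne/day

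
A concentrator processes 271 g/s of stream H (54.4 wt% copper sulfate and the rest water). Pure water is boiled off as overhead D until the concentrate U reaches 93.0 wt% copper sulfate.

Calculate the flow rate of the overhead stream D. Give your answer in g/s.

copper sulfate is conserved: 271×0.544 = 147.42 g/s all reports to the concentrate.
Concentrate = 147.42/(target fraction) = 158.52 g/s.
Overhead = 271 − 158.52 = 112.48 g/s.

112.5 g/s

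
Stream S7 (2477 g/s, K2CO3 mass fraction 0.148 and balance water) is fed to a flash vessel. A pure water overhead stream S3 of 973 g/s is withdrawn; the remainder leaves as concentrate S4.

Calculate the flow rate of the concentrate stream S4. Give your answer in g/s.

Concentrate = 2477 − 973 = 1504 g/s.

1504 g/s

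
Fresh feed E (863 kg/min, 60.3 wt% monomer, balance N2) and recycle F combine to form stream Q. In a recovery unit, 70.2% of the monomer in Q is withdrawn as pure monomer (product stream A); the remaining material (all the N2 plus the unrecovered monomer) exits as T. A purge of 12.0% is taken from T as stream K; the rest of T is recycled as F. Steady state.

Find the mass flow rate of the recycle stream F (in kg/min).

N2 enters only via E and leaves only via the purge: 863×0.397 = 0.120×(N2 in T), and the recovery unit passes all N2, so N2 in Q = N2 in T = 2855.1 kg/min.
monomer in Q: m_A = 863×0.603 + (1−0.120)·(1−0.702)·m_A, so m_A = 520.39/0.7378 = 705.36 kg/min.
T = (1−0.702)×705.36 + 2855.1 = 3065.3 kg/min.
Recycle F = (1−0.120)×3065.3 = 2697.5 kg/min.

2697 kg/min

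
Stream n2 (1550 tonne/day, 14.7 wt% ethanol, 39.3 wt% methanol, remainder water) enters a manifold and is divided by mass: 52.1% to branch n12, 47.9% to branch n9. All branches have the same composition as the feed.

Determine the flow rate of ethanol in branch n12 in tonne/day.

Branch n12 total = 0.521×1550 = 807.55 tonne/day.
ethanol in n12 = 0.147×807.55 = 118.71 tonne/day.

118.7 tonne/day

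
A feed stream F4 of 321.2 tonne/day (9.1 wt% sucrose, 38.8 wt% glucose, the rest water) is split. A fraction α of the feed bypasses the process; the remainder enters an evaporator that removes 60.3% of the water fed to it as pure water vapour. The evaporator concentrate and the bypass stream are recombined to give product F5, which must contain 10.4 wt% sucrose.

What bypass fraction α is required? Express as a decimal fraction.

All 321.2×0.091 = 29.229 tonne/day of sucrose reaches F5, so F5 = 29.229/0.104 = 281.05 tonne/day and vapour = 40.15 tonne/day.
The evaporator receives (1−α)·321.2 of feed at 0.521 water and removes 0.603 of that water:
0.603×0.521×(1−α)×321.2 = 40.15
(1−α) = 40.15/100.91 = 0.3979;  α = 0.6021.

0.602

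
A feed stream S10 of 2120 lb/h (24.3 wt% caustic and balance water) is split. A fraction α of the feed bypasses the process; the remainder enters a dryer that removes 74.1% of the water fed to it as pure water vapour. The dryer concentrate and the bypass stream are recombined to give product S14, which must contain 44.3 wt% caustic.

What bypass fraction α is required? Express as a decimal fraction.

0.195

All 2120×0.243 = 515.16 lb/h of caustic reaches S14, so S14 = 515.16/0.443 = 1162.9 lb/h and vapour = 957.11 lb/h.
The evaporator receives (1−α)·2120 of feed at 0.757 water and removes 0.741 of that water:
0.741×0.757×(1−α)×2120 = 957.11
(1−α) = 957.11/1189.2 = 0.8048;  α = 0.1952.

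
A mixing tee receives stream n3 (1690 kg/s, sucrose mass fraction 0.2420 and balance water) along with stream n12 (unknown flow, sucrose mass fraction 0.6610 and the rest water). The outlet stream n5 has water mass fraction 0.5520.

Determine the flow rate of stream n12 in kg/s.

1634 kg/s

Let n12 be the unknown flow. Total out = 1690 + n12.
water balance: 1281 + 0.339·n12 = 0.552·(1690 + n12)
(0.339 − 0.552)·n12 = 0.552×1690 − 1281 = -348.14
n12 = -348.14 / -0.213 = 1634.5 kg/s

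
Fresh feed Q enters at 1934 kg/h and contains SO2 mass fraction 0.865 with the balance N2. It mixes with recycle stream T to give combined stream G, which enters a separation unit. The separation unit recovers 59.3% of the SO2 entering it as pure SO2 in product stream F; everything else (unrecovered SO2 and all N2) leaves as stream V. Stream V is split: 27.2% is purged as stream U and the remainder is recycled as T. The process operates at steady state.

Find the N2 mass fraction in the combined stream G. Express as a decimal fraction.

N2 enters only via Q and leaves only via the purge: 1934×0.135 = 0.272×(N2 in V), and the separation unit passes all N2, so N2 in G = N2 in V = 959.89 kg/h.
SO2 in G: m_A = 1934×0.865 + (1−0.272)·(1−0.593)·m_A, so m_A = 1672.9/0.7037 = 2377.3 kg/h.
G = 2377.3 + 959.89 = 3337.2 kg/h.
N2 fraction in G = 959.89/3337.2 = 0.288.

0.288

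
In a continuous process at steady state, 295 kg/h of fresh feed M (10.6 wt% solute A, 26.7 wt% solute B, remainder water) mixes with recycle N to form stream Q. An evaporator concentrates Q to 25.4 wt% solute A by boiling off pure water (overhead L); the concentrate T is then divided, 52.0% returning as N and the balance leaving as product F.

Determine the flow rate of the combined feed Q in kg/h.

428.4 kg/h

Overall solute A balance (none leaves overhead): solute A in fresh feed = solute A in product, i.e. 295×0.106 = (1−0.520)·T·0.254.
T = 31.27/(0.254×0.480) = 256.48 kg/h.
Recycle N = 0.520×256.48 = 133.37 kg/h.
Combined feed Q = 295 + 133.37 = 428.37 kg/h.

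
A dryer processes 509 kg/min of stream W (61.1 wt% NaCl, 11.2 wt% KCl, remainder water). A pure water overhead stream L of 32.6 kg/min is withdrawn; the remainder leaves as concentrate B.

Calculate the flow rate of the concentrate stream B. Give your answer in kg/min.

476.4 kg/min

Concentrate = 509 − 32.6 = 476.4 kg/min.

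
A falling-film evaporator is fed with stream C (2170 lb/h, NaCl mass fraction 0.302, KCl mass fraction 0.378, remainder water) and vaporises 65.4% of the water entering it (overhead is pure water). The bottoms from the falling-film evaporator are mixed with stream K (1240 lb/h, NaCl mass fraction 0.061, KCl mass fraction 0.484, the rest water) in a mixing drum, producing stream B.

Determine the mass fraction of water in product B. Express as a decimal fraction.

Vapour removed = 0.654×0.320×2170 = 454.14 lb/h; concentrate = 1715.9 lb/h.
water reaching the mixer = 240.26 (from concentrate) + 1240×0.455 = 804.46 lb/h.
Product flow = 1715.9 + 1240 = 2955.9 lb/h; water fraction = 0.272.

0.272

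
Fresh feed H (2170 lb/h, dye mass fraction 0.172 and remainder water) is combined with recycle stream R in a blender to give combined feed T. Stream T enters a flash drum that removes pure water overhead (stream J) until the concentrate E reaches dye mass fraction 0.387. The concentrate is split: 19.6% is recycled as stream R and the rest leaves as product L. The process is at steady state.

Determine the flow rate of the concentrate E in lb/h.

Overall dye balance (none leaves overhead): dye in fresh feed = dye in product, i.e. 2170×0.172 = (1−0.196)·E·0.387.
E = 373.24/(0.387×0.804) = 1199.6 lb/h.

1200 lb/h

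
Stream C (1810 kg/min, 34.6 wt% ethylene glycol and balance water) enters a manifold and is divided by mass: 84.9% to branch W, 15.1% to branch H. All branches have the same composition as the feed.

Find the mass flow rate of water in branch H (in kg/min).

178.7 kg/min

Branch H total = 0.151×1810 = 273.31 kg/min.
water in H = 0.654×273.31 = 178.74 kg/min.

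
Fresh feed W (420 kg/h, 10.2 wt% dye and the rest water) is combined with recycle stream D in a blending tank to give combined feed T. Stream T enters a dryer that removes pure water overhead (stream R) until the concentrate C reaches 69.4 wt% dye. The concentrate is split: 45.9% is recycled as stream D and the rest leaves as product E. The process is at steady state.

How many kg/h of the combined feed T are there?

Overall dye balance (none leaves overhead): dye in fresh feed = dye in product, i.e. 420×0.102 = (1−0.459)·C·0.694.
C = 42.84/(0.694×0.541) = 114.1 kg/h.
Recycle D = 0.459×114.1 = 52.373 kg/h.
Combined feed T = 420 + 52.373 = 472.37 kg/h.

472.4 kg/h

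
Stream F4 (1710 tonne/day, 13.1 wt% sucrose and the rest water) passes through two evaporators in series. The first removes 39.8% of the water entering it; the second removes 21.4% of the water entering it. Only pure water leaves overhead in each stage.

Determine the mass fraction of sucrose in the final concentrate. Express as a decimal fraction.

water in feed = 1710×0.869 = 1486 tonne/day.
After stage 1: water left = (1−0.398)×1486 = 894.57; stream total = 1118.6 tonne/day.
After stage 2: water left = (1−0.214)×894.57 = 703.13; final concentrate = 927.14 tonne/day.
sucrose fraction = 224.01/927.14 = 0.242.

0.242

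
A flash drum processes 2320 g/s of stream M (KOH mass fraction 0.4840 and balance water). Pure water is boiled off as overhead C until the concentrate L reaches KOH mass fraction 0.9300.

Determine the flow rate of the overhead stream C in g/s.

1113 g/s

KOH is conserved: 2320×0.484 = 1122.9 g/s all reports to the concentrate.
Concentrate = 1122.9/(target fraction) = 1207.4 g/s.
Overhead = 2320 − 1207.4 = 1112.6 g/s.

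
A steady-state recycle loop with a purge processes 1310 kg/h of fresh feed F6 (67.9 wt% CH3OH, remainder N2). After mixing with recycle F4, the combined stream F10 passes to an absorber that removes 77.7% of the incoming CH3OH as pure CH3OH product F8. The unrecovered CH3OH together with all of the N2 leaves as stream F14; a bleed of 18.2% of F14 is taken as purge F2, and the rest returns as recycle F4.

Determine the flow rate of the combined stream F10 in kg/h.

N2 enters only via F6 and leaves only via the purge: 1310×0.321 = 0.182×(N2 in F14), and the absorber passes all N2, so N2 in F10 = N2 in F14 = 2310.5 kg/h.
CH3OH in F10: m_A = 1310×0.679 + (1−0.182)·(1−0.777)·m_A, so m_A = 889.49/0.8176 = 1087.9 kg/h.
F10 = 1087.9 + 2310.5 = 3398.4 kg/h.

3398 kg/h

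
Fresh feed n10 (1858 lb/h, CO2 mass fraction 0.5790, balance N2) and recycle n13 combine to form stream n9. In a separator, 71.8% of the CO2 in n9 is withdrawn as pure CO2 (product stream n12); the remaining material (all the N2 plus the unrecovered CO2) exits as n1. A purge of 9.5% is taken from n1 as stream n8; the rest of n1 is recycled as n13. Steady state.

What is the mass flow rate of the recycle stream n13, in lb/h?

N2 enters only via n10 and leaves only via the purge: 1858×0.421 = 0.095×(N2 in n1), and the separator passes all N2, so N2 in n9 = N2 in n1 = 8233.9 lb/h.
CO2 in n9: m_A = 1858×0.579 + (1−0.095)·(1−0.718)·m_A, so m_A = 1075.8/0.7448 = 1444.4 lb/h.
n1 = (1−0.718)×1444.4 + 8233.9 = 8641.2 lb/h.
Recycle n13 = (1−0.095)×8641.2 = 7820.3 lb/h.

7820 lb/h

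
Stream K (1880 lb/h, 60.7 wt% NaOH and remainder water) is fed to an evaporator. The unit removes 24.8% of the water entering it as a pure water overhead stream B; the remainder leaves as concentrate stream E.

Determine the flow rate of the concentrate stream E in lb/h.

water entering = 1880×0.393 = 738.84 lb/h; overhead removed = 0.248×738.84 = 183.23 lb/h.
Concentrate = 1880 − 183.23 = 1696.8 lb/h.

1697 lb/h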